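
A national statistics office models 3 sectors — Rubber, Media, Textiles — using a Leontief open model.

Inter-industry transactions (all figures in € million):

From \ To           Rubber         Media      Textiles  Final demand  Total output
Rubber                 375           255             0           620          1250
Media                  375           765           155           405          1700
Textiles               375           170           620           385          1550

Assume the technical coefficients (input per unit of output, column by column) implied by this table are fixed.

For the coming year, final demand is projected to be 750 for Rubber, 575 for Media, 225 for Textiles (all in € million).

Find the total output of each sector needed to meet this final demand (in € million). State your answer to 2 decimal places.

Technical coefficients a_ij = z_ij / X_j:
  a_RR = 375/1250 = 0.30, a_MR = 375/1250 = 0.30, a_TR = 375/1250 = 0.30
  a_RM = 255/1700 = 0.15, a_MM = 765/1700 = 0.45, a_TM = 170/1700 = 0.10
  a_RT = 0/1550 = 0.00, a_MT = 155/1550 = 0.10, a_TT = 620/1550 = 0.40
I − A =
  [   0.70    -0.15     0.00]
  [  -0.30     0.55    -0.10]
  [  -0.30    -0.10     0.60]
Cofactors of I−A, C_ij = (−1)^(i+j)·(minor ij) (rows/columns in the sector order above):
  C_11 = (0.55)(0.60) − (-0.10)(-0.10) = 0.3200
  C_12 = −[(-0.30)(0.60) − (-0.10)(-0.30)] = 0.2100
  C_13 = (-0.30)(-0.10) − (0.55)(-0.30) = 0.1950
  C_21 = −[(-0.15)(0.60) − (0.00)(-0.10)] = 0.0900
  C_22 = (0.70)(0.60) − (0.00)(-0.30) = 0.4200
  C_23 = −[(0.70)(-0.10) − (-0.15)(-0.30)] = 0.1150
  C_31 = (-0.15)(-0.10) − (0.00)(0.55) = 0.0150
  C_32 = −[(0.70)(-0.10) − (0.00)(-0.30)] = 0.0700
  C_33 = (0.70)(0.55) − (-0.15)(-0.30) = 0.3400
det(I−A) = Σ_j (I−A)_1j·C_1j = (0.70)(0.3200) + (-0.15)(0.2100) + (0.00)(0.1950) = 0.1925
adj(I−A) = Cᵀ =
  [ 0.3200   0.0900   0.0150]
  [ 0.2100   0.4200   0.0700]
  [ 0.1950   0.1150   0.3400]
(I − A)⁻¹ = adj(I−A) / det(I−A) ≈
  [   1.6623     0.4675     0.0779]
  [   1.0909     2.1818     0.3636]
  [   1.0130     0.5974     1.7662]
x = (I − A)⁻¹ d = adj(I−A)·d / det(I−A), with det(I−A) = 0.1925:
  x_R = (0.3200·750 + 0.0900·575 + 0.0150·225) / 0.1925 = 295.125 / 0.1925 ≈ 1533.12
  x_M = (0.2100·750 + 0.4200·575 + 0.0700·225) / 0.1925 = 414.75 / 0.1925 ≈ 2154.55
  x_T = (0.1950·750 + 0.1150·575 + 0.3400·225) / 0.1925 = 288.875 / 0.1925 ≈ 1500.65

x_R = 1533.12, x_M = 2154.55, x_T = 1500.65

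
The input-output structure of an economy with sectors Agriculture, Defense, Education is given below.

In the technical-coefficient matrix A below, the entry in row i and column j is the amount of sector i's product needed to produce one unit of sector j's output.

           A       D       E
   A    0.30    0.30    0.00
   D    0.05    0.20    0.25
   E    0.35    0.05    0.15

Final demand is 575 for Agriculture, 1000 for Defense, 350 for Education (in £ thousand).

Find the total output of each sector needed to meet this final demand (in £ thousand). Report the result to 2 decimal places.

x_A = 1552.98, x_D = 1706.95, x_E = 1151.63

I − A =
  [   0.70    -0.30     0.00]
  [  -0.05     0.80    -0.25]
  [  -0.35    -0.05     0.85]
Cofactors of I−A, C_ij = (−1)^(i+j)·(minor ij) (rows/columns in the sector order above):
  C_11 = (0.80)(0.85) − (-0.25)(-0.05) = 0.6675
  C_12 = −[(-0.05)(0.85) − (-0.25)(-0.35)] = 0.1300
  C_13 = (-0.05)(-0.05) − (0.80)(-0.35) = 0.2825
  C_21 = −[(-0.30)(0.85) − (0.00)(-0.05)] = 0.2550
  C_22 = (0.70)(0.85) − (0.00)(-0.35) = 0.5950
  C_23 = −[(0.70)(-0.05) − (-0.30)(-0.35)] = 0.1400
  C_31 = (-0.30)(-0.25) − (0.00)(0.80) = 0.0750
  C_32 = −[(0.70)(-0.25) − (0.00)(-0.05)] = 0.1750
  C_33 = (0.70)(0.80) − (-0.30)(-0.05) = 0.5450
det(I−A) = Σ_j (I−A)_1j·C_1j = (0.70)(0.6675) + (-0.30)(0.1300) + (0.00)(0.2825) = 0.42825
adj(I−A) = Cᵀ =
  [ 0.6675   0.2550   0.0750]
  [ 0.1300   0.5950   0.1750]
  [ 0.2825   0.1400   0.5450]
(I − A)⁻¹ = adj(I−A) / det(I−A) ≈
  [   1.5587     0.5954     0.1751]
  [   0.3036     1.3894     0.4086]
  [   0.6597     0.3269     1.2726]
x = (I − A)⁻¹ d = adj(I−A)·d / det(I−A), with det(I−A) = 0.42825:
  x_A = (0.6675·575 + 0.2550·1000 + 0.0750·350) / 0.42825 = 665.0625 / 0.42825 ≈ 1552.98
  x_D = (0.1300·575 + 0.5950·1000 + 0.1750·350) / 0.42825 = 731.00 / 0.42825 ≈ 1706.95
  x_E = (0.2825·575 + 0.1400·1000 + 0.5450·350) / 0.42825 = 493.1875 / 0.42825 ≈ 1151.63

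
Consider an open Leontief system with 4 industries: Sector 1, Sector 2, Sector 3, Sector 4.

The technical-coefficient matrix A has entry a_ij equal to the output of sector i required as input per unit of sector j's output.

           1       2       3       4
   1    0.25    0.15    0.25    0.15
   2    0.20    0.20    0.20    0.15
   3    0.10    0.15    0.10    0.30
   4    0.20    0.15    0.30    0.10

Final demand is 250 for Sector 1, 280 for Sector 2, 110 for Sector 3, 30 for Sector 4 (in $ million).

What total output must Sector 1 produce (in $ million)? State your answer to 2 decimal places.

x_1 = 745.74

I − A =
  [   0.75    -0.15    -0.25    -0.15]
  [  -0.20     0.80    -0.20    -0.15]
  [  -0.10    -0.15     0.90    -0.30]
  [  -0.20    -0.15    -0.30     0.90]
Compute the cofactors C_ij = (−1)^(i+j)·(3×3 minor ij) of I−A; the adjugate is their transpose:
adj(I−A) = Cᵀ =
  [ 0.513000   0.180000   0.248625   0.198375]
  [ 0.205500   0.471000   0.224250   0.187500]
  [ 0.158250   0.155250   0.463125   0.206625]
  [ 0.201000   0.170250   0.247000   0.460000]
det(I−A) = Σ_j (I−A)_1j·C_1j = (0.75)(0.513000) + (-0.15)(0.205500) + (-0.25)(0.158250) + (-0.15)(0.201000) = 0.2842125
(I − A)⁻¹ = adj(I−A) / det(I−A) ≈
  [   1.8050     0.6333     0.8748     0.6980]
  [   0.7231     1.6572     0.7890     0.6597]
  [   0.5568     0.5462     1.6295     0.7270]
  [   0.7072     0.5990     0.8691     1.6185]
x = (I − A)⁻¹ d = adj(I−A)·d / det(I−A), with det(I−A) = 0.2842125:
  x_1 = (0.513000·250 + 0.180000·280 + 0.248625·110 + 0.198375·30) / 0.2842125 = 211.95 / 0.2842125 ≈ 745.74
  x_2 = (0.205500·250 + 0.471000·280 + 0.224250·110 + 0.187500·30) / 0.2842125 = 213.5475 / 0.2842125 ≈ 751.37
  x_3 = (0.158250·250 + 0.155250·280 + 0.463125·110 + 0.206625·30) / 0.2842125 = 140.175 / 0.2842125 ≈ 493.20
  x_4 = (0.201000·250 + 0.170250·280 + 0.247000·110 + 0.460000·30) / 0.2842125 = 138.89 / 0.2842125 ≈ 488.68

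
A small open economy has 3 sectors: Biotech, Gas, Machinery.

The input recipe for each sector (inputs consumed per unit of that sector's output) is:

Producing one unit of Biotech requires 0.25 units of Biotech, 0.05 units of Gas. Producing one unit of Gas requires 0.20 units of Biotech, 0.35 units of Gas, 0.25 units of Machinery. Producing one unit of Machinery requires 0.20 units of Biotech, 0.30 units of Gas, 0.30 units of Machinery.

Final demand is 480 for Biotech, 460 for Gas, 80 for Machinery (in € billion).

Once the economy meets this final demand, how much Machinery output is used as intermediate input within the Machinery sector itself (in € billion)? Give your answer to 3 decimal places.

z_MM = 142.051

I − A =
  [   0.75    -0.20    -0.20]
  [  -0.05     0.65    -0.30]
  [   0.00    -0.25     0.70]
Cofactors of I−A, C_ij = (−1)^(i+j)·(minor ij) (rows/columns in the sector order above):
  C_11 = (0.65)(0.70) − (-0.30)(-0.25) = 0.3800
  C_12 = −[(-0.05)(0.70) − (-0.30)(0.00)] = 0.0350
  C_13 = (-0.05)(-0.25) − (0.65)(0.00) = 0.0125
  C_21 = −[(-0.20)(0.70) − (-0.20)(-0.25)] = 0.1900
  C_22 = (0.75)(0.70) − (-0.20)(0.00) = 0.5250
  C_23 = −[(0.75)(-0.25) − (-0.20)(0.00)] = 0.1875
  C_31 = (-0.20)(-0.30) − (-0.20)(0.65) = 0.1900
  C_32 = −[(0.75)(-0.30) − (-0.20)(-0.05)] = 0.2350
  C_33 = (0.75)(0.65) − (-0.20)(-0.05) = 0.4775
det(I−A) = Σ_j (I−A)_1j·C_1j = (0.75)(0.3800) + (-0.20)(0.0350) + (-0.20)(0.0125) = 0.2755
adj(I−A) = Cᵀ =
  [ 0.3800   0.1900   0.1900]
  [ 0.0350   0.5250   0.2350]
  [ 0.0125   0.1875   0.4775]
(I − A)⁻¹ = adj(I−A) / det(I−A) ≈
  [   1.3793     0.6897     0.6897]
  [   0.1270     1.9056     0.8530]
  [   0.0454     0.6806     1.7332]
First solve x = (I − A)⁻¹ d = adj(I−A)·d / det(I−A); in particular x_M = (0.0125·480 + 0.1875·460 + 0.4775·80) / 0.2755 = 130.45 / 0.2755 ≈ 473.50272.
Intermediate flow from M to M: z_MM = a_MM · x_M = 0.30 × 130.45 / 0.2755 = 39.135 / 0.2755 ≈ 142.051.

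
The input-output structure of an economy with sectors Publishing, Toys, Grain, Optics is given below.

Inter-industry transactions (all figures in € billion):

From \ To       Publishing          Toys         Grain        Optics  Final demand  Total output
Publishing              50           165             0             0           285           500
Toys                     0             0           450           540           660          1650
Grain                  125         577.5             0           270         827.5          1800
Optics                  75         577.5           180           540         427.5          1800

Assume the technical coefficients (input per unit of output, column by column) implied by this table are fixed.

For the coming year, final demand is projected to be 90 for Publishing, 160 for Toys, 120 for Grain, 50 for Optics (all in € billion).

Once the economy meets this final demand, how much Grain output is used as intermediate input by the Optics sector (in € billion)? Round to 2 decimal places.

Technical coefficients a_ij = z_ij / X_j:
  a_11 = 50/500 = 0.10, a_21 = 0/500 = 0.00, a_31 = 125/500 = 0.25, a_41 = 75/500 = 0.15
  a_12 = 165/1650 = 0.10, a_22 = 0/1650 = 0.00, a_32 = 577.5/1650 = 0.35, a_42 = 577.5/1650 = 0.35
  a_13 = 0/1800 = 0.00, a_23 = 450/1800 = 0.25, a_33 = 0/1800 = 0.00, a_43 = 180/1800 = 0.10
  a_14 = 0/1800 = 0.00, a_24 = 540/1800 = 0.30, a_34 = 270/1800 = 0.15, a_44 = 540/1800 = 0.30
I − A =
  [   0.90    -0.10     0.00     0.00]
  [   0.00     1.00    -0.25    -0.30]
  [  -0.25    -0.35     1.00    -0.15]
  [  -0.15    -0.35    -0.10     0.70]
Compute the cofactors C_ij = (−1)^(i+j)·(3×3 minor ij) of I−A; the adjugate is their transpose:
adj(I−A) = Cᵀ =
  [ 0.495125   0.068500   0.020500   0.033750]
  [ 0.101875   0.616500   0.184500   0.303750]
  [ 0.187000   0.287500   0.531000   0.237000]
  [ 0.183750   0.364000   0.172500   0.815000]
det(I−A) = Σ_j (I−A)_1j·C_1j = (0.90)(0.495125) + (-0.10)(0.101875) + (0.00)(0.187000) + (0.00)(0.183750) = 0.435425
(I − A)⁻¹ = adj(I−A) / det(I−A) ≈
  [   1.1371     0.1573     0.0471     0.0775]
  [   0.2340     1.4159     0.4237     0.6976]
  [   0.4295     0.6603     1.2195     0.5443]
  [   0.4220     0.8360     0.3962     1.8717]
First solve x = (I − A)⁻¹ d = adj(I−A)·d / det(I−A); in particular x_4 = (0.183750·90 + 0.364000·160 + 0.172500·120 + 0.815000·50) / 0.435425 = 136.2275 / 0.435425 ≈ 312.8610.
Intermediate flow from 3 to 4: z_34 = a_34 · x_4 = 0.15 × 136.2275 / 0.435425 = 20.434125 / 0.435425 ≈ 46.93.

z_34 = 46.93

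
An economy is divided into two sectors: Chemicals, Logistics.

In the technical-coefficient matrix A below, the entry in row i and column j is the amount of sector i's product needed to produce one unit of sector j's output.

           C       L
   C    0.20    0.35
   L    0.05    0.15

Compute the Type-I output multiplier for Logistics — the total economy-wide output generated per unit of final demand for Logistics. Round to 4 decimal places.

I − A =
  [   0.80    -0.35]
  [  -0.05     0.85]
det(I−A) = (0.80)(0.85) − (-0.35)(-0.05) = 0.6625
adj(I−A) = [[0.85, 0.35], [0.05, 0.80]]
(I − A)⁻¹ = adj(I−A) / det(I−A) ≈
  [   1.28302     0.52830]
  [   0.07547     1.20755]
The output multiplier for sector j is the column-j sum of the Leontief inverse (I − A)⁻¹ = adj(I−A) / det(I−A).
Column L of adj(I−A): (0.35, 0.80); det(I−A) = 0.6625.
m_L = (0.35 + 0.80) / 0.6625 = 1.15 / 0.6625 ≈ 1.7358.

m_L = 1.7358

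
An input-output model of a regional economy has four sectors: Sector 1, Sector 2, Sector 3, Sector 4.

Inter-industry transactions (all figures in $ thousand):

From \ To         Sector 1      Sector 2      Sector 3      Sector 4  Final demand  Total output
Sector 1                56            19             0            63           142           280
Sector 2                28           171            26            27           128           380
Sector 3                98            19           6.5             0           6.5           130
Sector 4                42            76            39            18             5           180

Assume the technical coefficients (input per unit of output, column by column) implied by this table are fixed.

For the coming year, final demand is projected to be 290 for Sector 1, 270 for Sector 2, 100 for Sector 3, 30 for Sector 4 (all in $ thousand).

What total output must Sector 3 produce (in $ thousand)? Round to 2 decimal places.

Technical coefficients a_ij = z_ij / X_j:
  a_11 = 56/280 = 0.20, a_21 = 28/280 = 0.10, a_31 = 98/280 = 0.35, a_41 = 42/280 = 0.15
  a_12 = 19/380 = 0.05, a_22 = 171/380 = 0.45, a_32 = 19/380 = 0.05, a_42 = 76/380 = 0.20
  a_13 = 0/130 = 0.00, a_23 = 26/130 = 0.20, a_33 = 6.5/130 = 0.05, a_43 = 39/130 = 0.30
  a_14 = 63/180 = 0.35, a_24 = 27/180 = 0.15, a_34 = 0/180 = 0.00, a_44 = 18/180 = 0.10
I − A =
  [   0.80    -0.05     0.00    -0.35]
  [  -0.10     0.55    -0.20    -0.15]
  [  -0.35    -0.05     0.95     0.00]
  [  -0.15    -0.20    -0.30     0.90]
Compute the cofactors C_ij = (−1)^(i+j)·(3×3 minor ij) of I−A; the adjugate is their transpose:
adj(I−A) = Cᵀ =
  [ 0.430500   0.114500   0.083000   0.186500]
  [ 0.185625   0.597375   0.180000   0.171750]
  [ 0.168375   0.073625   0.330500   0.077750]
  [ 0.169125   0.176375   0.164000   0.401750]
det(I−A) = Σ_j (I−A)_1j·C_1j = (0.80)(0.430500) + (-0.05)(0.185625) + (0.00)(0.168375) + (-0.35)(0.169125) = 0.275925
(I − A)⁻¹ = adj(I−A) / det(I−A) ≈
  [   1.5602     0.4150     0.3008     0.6759]
  [   0.6727     2.1650     0.6524     0.6225]
  [   0.6102     0.2668     1.1978     0.2818]
  [   0.6129     0.6392     0.5944     1.4560]
x = (I − A)⁻¹ d = adj(I−A)·d / det(I−A), with det(I−A) = 0.275925:
  x_1 = (0.430500·290 + 0.114500·270 + 0.083000·100 + 0.186500·30) / 0.275925 = 169.655 / 0.275925 ≈ 614.86
  x_2 = (0.185625·290 + 0.597375·270 + 0.180000·100 + 0.171750·30) / 0.275925 = 238.275 / 0.275925 ≈ 863.55
  x_3 = (0.168375·290 + 0.073625·270 + 0.330500·100 + 0.077750·30) / 0.275925 = 104.09 / 0.275925 ≈ 377.24
  x_4 = (0.169125·290 + 0.176375·270 + 0.164000·100 + 0.401750·30) / 0.275925 = 125.12 / 0.275925 ≈ 453.46

x_3 = 377.24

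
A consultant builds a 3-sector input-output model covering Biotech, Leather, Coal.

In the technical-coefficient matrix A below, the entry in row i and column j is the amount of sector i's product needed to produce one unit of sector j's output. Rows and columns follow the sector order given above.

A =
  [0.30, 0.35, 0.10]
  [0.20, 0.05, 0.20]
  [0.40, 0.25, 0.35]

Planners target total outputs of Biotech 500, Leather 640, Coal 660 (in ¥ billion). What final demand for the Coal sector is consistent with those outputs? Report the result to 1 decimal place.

I − A =
  [   0.70    -0.35    -0.10]
  [  -0.20     0.95    -0.20]
  [  -0.40    -0.25     0.65]
d = (I − A) x:
  d_1 = (+0.70)·500 + (-0.35)·640 + (-0.10)·660 = 60.0
  d_2 = (-0.20)·500 + (+0.95)·640 + (-0.20)·660 = 376.0
  d_3 = (-0.40)·500 + (-0.25)·640 + (+0.65)·660 = 69.0

d_3 = 69.0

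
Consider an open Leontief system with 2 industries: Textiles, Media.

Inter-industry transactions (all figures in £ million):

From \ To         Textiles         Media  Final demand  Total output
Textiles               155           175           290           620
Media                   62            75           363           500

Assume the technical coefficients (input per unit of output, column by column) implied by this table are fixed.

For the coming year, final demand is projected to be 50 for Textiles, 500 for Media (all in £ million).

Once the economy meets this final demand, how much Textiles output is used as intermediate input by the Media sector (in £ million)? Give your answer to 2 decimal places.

z_12 = 220.75

Technical coefficients a_ij = z_ij / X_j:
  a_11 = 155/620 = 0.25, a_21 = 62/620 = 0.10
  a_12 = 175/500 = 0.35, a_22 = 75/500 = 0.15
I − A =
  [   0.75    -0.35]
  [  -0.10     0.85]
det(I−A) = (0.75)(0.85) − (-0.35)(-0.10) = 0.6025
adj(I−A) = [[0.85, 0.35], [0.10, 0.75]]
(I − A)⁻¹ = adj(I−A) / det(I−A) ≈
  [   1.4108     0.5809]
  [   0.1660     1.2448]
First solve x = (I − A)⁻¹ d = adj(I−A)·d / det(I−A); in particular x_2 = (0.10·50 + 0.75·500) / 0.6025 = 380.00 / 0.6025 ≈ 630.7054.
Intermediate flow from 1 to 2: z_12 = a_12 · x_2 = 0.35 × 380.00 / 0.6025 = 133.00 / 0.6025 ≈ 220.75.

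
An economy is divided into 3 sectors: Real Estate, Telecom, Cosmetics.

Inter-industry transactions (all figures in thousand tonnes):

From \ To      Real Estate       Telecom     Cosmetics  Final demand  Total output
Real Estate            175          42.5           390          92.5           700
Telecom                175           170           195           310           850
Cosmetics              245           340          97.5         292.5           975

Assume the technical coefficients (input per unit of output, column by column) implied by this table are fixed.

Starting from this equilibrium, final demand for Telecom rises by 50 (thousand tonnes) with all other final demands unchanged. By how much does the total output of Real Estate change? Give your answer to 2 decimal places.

Δx_R = 32.72

Technical coefficients a_ij = z_ij / X_j:
  a_RR = 175/700 = 0.25, a_TR = 175/700 = 0.25, a_CR = 245/700 = 0.35
  a_RT = 42.5/850 = 0.05, a_TT = 170/850 = 0.20, a_CT = 340/850 = 0.40
  a_RC = 390/975 = 0.40, a_TC = 195/975 = 0.20, a_CC = 97.5/975 = 0.10
I − A =
  [   0.75    -0.05    -0.40]
  [  -0.25     0.80    -0.20]
  [  -0.35    -0.40     0.90]
Cofactors of I−A, C_ij = (−1)^(i+j)·(minor ij) (rows/columns in the sector order above):
  C_11 = (0.80)(0.90) − (-0.20)(-0.40) = 0.6400
  C_12 = −[(-0.25)(0.90) − (-0.20)(-0.35)] = 0.2950
  C_13 = (-0.25)(-0.40) − (0.80)(-0.35) = 0.3800
  C_21 = −[(-0.05)(0.90) − (-0.40)(-0.40)] = 0.2050
  C_22 = (0.75)(0.90) − (-0.40)(-0.35) = 0.5350
  C_23 = −[(0.75)(-0.40) − (-0.05)(-0.35)] = 0.3175
  C_31 = (-0.05)(-0.20) − (-0.40)(0.80) = 0.3300
  C_32 = −[(0.75)(-0.20) − (-0.40)(-0.25)] = 0.2500
  C_33 = (0.75)(0.80) − (-0.05)(-0.25) = 0.5875
det(I−A) = Σ_j (I−A)_1j·C_1j = (0.75)(0.6400) + (-0.05)(0.2950) + (-0.40)(0.3800) = 0.31325
adj(I−A) = Cᵀ =
  [ 0.6400   0.2050   0.3300]
  [ 0.2950   0.5350   0.2500]
  [ 0.3800   0.3175   0.5875]
(I − A)⁻¹ = adj(I−A) / det(I−A) ≈
  [   2.0431     0.6544     1.0535]
  [   0.9417     1.7079     0.7981]
  [   1.2131     1.0136     1.8755]
Δx = (I − A)⁻¹ Δd with Δd having +50 in the Telecom component and 0 elsewhere.
So Δx_R = L_RT · (+50), where L_RT = adj(I−A)_RT / det(I−A) = 0.2050 / 0.31325.
Δx_R = 0.2050 × (+50) / 0.31325 = 10.25 / 0.31325 ≈ 32.72.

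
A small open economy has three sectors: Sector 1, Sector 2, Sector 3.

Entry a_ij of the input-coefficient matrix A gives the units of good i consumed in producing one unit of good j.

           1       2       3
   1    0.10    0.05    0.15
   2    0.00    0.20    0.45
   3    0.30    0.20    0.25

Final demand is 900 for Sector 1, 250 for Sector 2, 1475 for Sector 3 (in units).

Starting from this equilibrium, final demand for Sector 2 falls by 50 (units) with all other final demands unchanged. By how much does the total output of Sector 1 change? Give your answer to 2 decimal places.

Δx_1 = -8.11

I − A =
  [   0.90    -0.05    -0.15]
  [   0.00     0.80    -0.45]
  [  -0.30    -0.20     0.75]
Cofactors of I−A, C_ij = (−1)^(i+j)·(minor ij) (rows/columns in the sector order above):
  C_11 = (0.80)(0.75) − (-0.45)(-0.20) = 0.5100
  C_12 = −[(0.00)(0.75) − (-0.45)(-0.30)] = 0.1350
  C_13 = (0.00)(-0.20) − (0.80)(-0.30) = 0.2400
  C_21 = −[(-0.05)(0.75) − (-0.15)(-0.20)] = 0.0675
  C_22 = (0.90)(0.75) − (-0.15)(-0.30) = 0.6300
  C_23 = −[(0.90)(-0.20) − (-0.05)(-0.30)] = 0.1950
  C_31 = (-0.05)(-0.45) − (-0.15)(0.80) = 0.1425
  C_32 = −[(0.90)(-0.45) − (-0.15)(0.00)] = 0.4050
  C_33 = (0.90)(0.80) − (-0.05)(0.00) = 0.7200
det(I−A) = Σ_j (I−A)_1j·C_1j = (0.90)(0.5100) + (-0.05)(0.1350) + (-0.15)(0.2400) = 0.41625
adj(I−A) = Cᵀ =
  [ 0.5100   0.0675   0.1425]
  [ 0.1350   0.6300   0.4050]
  [ 0.2400   0.1950   0.7200]
(I − A)⁻¹ = adj(I−A) / det(I−A) ≈
  [   1.2252     0.1622     0.3423]
  [   0.3243     1.5135     0.9730]
  [   0.5766     0.4685     1.7297]
Δx = (I − A)⁻¹ Δd with Δd having -50 in the Sector 2 component and 0 elsewhere.
So Δx_1 = L_12 · (-50), where L_12 = adj(I−A)_12 / det(I−A) = 0.0675 / 0.41625.
Δx_1 = 0.0675 × (-50) / 0.41625 = -3.375 / 0.41625 ≈ -8.11.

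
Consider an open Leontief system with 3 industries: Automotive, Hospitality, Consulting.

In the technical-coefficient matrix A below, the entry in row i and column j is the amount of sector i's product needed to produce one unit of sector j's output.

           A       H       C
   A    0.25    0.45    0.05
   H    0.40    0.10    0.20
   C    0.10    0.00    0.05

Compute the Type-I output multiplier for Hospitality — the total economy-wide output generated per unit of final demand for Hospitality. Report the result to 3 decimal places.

m_H = 2.583

I − A =
  [   0.75    -0.45    -0.05]
  [  -0.40     0.90    -0.20]
  [  -0.10     0.00     0.95]
Cofactors of I−A, C_ij = (−1)^(i+j)·(minor ij) (rows/columns in the sector order above):
  C_11 = (0.90)(0.95) − (-0.20)(0.00) = 0.8550
  C_12 = −[(-0.40)(0.95) − (-0.20)(-0.10)] = 0.4000
  C_13 = (-0.40)(0.00) − (0.90)(-0.10) = 0.0900
  C_21 = −[(-0.45)(0.95) − (-0.05)(0.00)] = 0.4275
  C_22 = (0.75)(0.95) − (-0.05)(-0.10) = 0.7075
  C_23 = −[(0.75)(0.00) − (-0.45)(-0.10)] = 0.0450
  C_31 = (-0.45)(-0.20) − (-0.05)(0.90) = 0.1350
  C_32 = −[(0.75)(-0.20) − (-0.05)(-0.40)] = 0.1700
  C_33 = (0.75)(0.90) − (-0.45)(-0.40) = 0.4950
det(I−A) = Σ_j (I−A)_1j·C_1j = (0.75)(0.8550) + (-0.45)(0.4000) + (-0.05)(0.0900) = 0.45675
adj(I−A) = Cᵀ =
  [ 0.8550   0.4275   0.1350]
  [ 0.4000   0.7075   0.1700]
  [ 0.0900   0.0450   0.4950]
(I − A)⁻¹ = adj(I−A) / det(I−A) ≈
  [   1.8719     0.9360     0.2956]
  [   0.8758     1.5490     0.3722]
  [   0.1970     0.0985     1.0837]
The output multiplier for sector j is the column-j sum of the Leontief inverse (I − A)⁻¹ = adj(I−A) / det(I−A).
Column H of adj(I−A): (0.4275, 0.7075, 0.0450); det(I−A) = 0.45675.
m_H = (0.4275 + 0.7075 + 0.0450) / 0.45675 = 1.18 / 0.45675 ≈ 2.583.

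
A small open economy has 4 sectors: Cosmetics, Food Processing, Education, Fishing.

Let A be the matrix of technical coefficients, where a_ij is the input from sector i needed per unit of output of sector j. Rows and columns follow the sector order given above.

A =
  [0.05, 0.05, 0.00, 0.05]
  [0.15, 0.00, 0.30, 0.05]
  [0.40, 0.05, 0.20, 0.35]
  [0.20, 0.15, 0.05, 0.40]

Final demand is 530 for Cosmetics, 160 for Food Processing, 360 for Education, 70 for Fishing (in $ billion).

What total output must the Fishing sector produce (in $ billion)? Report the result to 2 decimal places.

I − A =
  [   0.95    -0.05     0.00    -0.05]
  [  -0.15     1.00    -0.30    -0.05]
  [  -0.40    -0.05     0.80    -0.35]
  [  -0.20    -0.15    -0.05     0.60]
Compute the cofactors C_ij = (−1)^(i+j)·(3×3 minor ij) of I−A; the adjugate is their transpose:
adj(I−A) = Cᵀ =
  [ 0.431625   0.029250   0.013875   0.046500]
  [ 0.171375   0.430375   0.170750   0.149750]
  [ 0.319875   0.096375   0.546750   0.353625]
  [ 0.213375   0.125375   0.092875   0.733750]
det(I−A) = Σ_j (I−A)_1j·C_1j = (0.95)(0.431625) + (-0.05)(0.171375) + (0.00)(0.319875) + (-0.05)(0.213375) = 0.39080625
(I − A)⁻¹ = adj(I−A) / det(I−A) ≈
  [   1.1044     0.0748     0.0355     0.1190]
  [   0.4385     1.1012     0.4369     0.3832]
  [   0.8185     0.2466     1.3990     0.9049]
  [   0.5460     0.3208     0.2376     1.8775]
x = (I − A)⁻¹ d = adj(I−A)·d / det(I−A), with det(I−A) = 0.39080625:
  x_1 = (0.431625·530 + 0.029250·160 + 0.013875·360 + 0.046500·70) / 0.39080625 = 241.69125 / 0.39080625 ≈ 618.44
  x_2 = (0.171375·530 + 0.430375·160 + 0.170750·360 + 0.149750·70) / 0.39080625 = 231.64125 / 0.39080625 ≈ 592.73
  x_3 = (0.319875·530 + 0.096375·160 + 0.546750·360 + 0.353625·70) / 0.39080625 = 406.5375 / 0.39080625 ≈ 1040.25
  x_4 = (0.213375·530 + 0.125375·160 + 0.092875·360 + 0.733750·70) / 0.39080625 = 217.94625 / 0.39080625 ≈ 557.68

x_4 = 557.68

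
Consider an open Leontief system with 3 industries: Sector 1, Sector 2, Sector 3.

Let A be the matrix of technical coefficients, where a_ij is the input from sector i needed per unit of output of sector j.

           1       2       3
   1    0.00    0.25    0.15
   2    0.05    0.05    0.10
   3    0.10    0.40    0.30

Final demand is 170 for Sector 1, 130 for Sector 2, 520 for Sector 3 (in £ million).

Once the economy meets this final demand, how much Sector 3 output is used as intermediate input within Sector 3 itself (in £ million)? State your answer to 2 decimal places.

z_33 = 282.80

I − A =
  [   1.00    -0.25    -0.15]
  [  -0.05     0.95    -0.10]
  [  -0.10    -0.40     0.70]
Cofactors of I−A, C_ij = (−1)^(i+j)·(minor ij) (rows/columns in the sector order above):
  C_11 = (0.95)(0.70) − (-0.10)(-0.40) = 0.6250
  C_12 = −[(-0.05)(0.70) − (-0.10)(-0.10)] = 0.0450
  C_13 = (-0.05)(-0.40) − (0.95)(-0.10) = 0.1150
  C_21 = −[(-0.25)(0.70) − (-0.15)(-0.40)] = 0.2350
  C_22 = (1.00)(0.70) − (-0.15)(-0.10) = 0.6850
  C_23 = −[(1.00)(-0.40) − (-0.25)(-0.10)] = 0.4250
  C_31 = (-0.25)(-0.10) − (-0.15)(0.95) = 0.1675
  C_32 = −[(1.00)(-0.10) − (-0.15)(-0.05)] = 0.1075
  C_33 = (1.00)(0.95) − (-0.25)(-0.05) = 0.9375
det(I−A) = Σ_j (I−A)_1j·C_1j = (1.00)(0.6250) + (-0.25)(0.0450) + (-0.15)(0.1150) = 0.5965
adj(I−A) = Cᵀ =
  [ 0.6250   0.2350   0.1675]
  [ 0.0450   0.6850   0.1075]
  [ 0.1150   0.4250   0.9375]
(I − A)⁻¹ = adj(I−A) / det(I−A) ≈
  [   1.0478     0.3940     0.2808]
  [   0.0754     1.1484     0.1802]
  [   0.1928     0.7125     1.5717]
First solve x = (I − A)⁻¹ d = adj(I−A)·d / det(I−A); in particular x_3 = (0.1150·170 + 0.4250·130 + 0.9375·520) / 0.5965 = 562.30 / 0.5965 ≈ 942.6655.
Intermediate flow from 3 to 3: z_33 = a_33 · x_3 = 0.30 × 562.30 / 0.5965 = 168.69 / 0.5965 ≈ 282.80.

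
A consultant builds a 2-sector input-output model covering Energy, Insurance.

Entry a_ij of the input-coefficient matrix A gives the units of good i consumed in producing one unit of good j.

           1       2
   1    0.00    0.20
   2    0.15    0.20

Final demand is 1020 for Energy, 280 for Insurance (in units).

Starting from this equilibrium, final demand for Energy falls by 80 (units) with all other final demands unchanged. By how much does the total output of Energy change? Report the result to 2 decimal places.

I − A =
  [   1.00    -0.20]
  [  -0.15     0.80]
det(I−A) = (1.00)(0.80) − (-0.20)(-0.15) = 0.7700
adj(I−A) = [[0.80, 0.20], [0.15, 1.00]]
(I − A)⁻¹ = adj(I−A) / det(I−A) ≈
  [   1.0390     0.2597]
  [   0.1948     1.2987]
Δx = (I − A)⁻¹ Δd with Δd having -80 in the Energy component and 0 elsewhere.
So Δx_1 = L_11 · (-80), where L_11 = adj(I−A)_11 / det(I−A) = 0.80 / 0.7700.
Δx_1 = 0.80 × (-80) / 0.7700 = -64.00 / 0.7700 ≈ -83.12.

Δx_1 = -83.12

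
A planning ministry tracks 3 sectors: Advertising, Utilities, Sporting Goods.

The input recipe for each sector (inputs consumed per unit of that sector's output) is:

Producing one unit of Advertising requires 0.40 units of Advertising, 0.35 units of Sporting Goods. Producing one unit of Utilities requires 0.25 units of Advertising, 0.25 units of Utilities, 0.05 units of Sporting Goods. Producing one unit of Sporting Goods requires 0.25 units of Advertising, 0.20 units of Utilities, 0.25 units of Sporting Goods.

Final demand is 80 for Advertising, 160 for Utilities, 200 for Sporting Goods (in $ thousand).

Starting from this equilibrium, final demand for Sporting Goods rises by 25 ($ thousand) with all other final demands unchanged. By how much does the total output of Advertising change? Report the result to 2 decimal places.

I − A =
  [   0.60    -0.25    -0.25]
  [   0.00     0.75    -0.20]
  [  -0.35    -0.05     0.75]
Cofactors of I−A, C_ij = (−1)^(i+j)·(minor ij) (rows/columns in the sector order above):
  C_11 = (0.75)(0.75) − (-0.20)(-0.05) = 0.5525
  C_12 = −[(0.00)(0.75) − (-0.20)(-0.35)] = 0.0700
  C_13 = (0.00)(-0.05) − (0.75)(-0.35) = 0.2625
  C_21 = −[(-0.25)(0.75) − (-0.25)(-0.05)] = 0.2000
  C_22 = (0.60)(0.75) − (-0.25)(-0.35) = 0.3625
  C_23 = −[(0.60)(-0.05) − (-0.25)(-0.35)] = 0.1175
  C_31 = (-0.25)(-0.20) − (-0.25)(0.75) = 0.2375
  C_32 = −[(0.60)(-0.20) − (-0.25)(0.00)] = 0.1200
  C_33 = (0.60)(0.75) − (-0.25)(0.00) = 0.4500
det(I−A) = Σ_j (I−A)_1j·C_1j = (0.60)(0.5525) + (-0.25)(0.0700) + (-0.25)(0.2625) = 0.248375
adj(I−A) = Cᵀ =
  [ 0.5525   0.2000   0.2375]
  [ 0.0700   0.3625   0.1200]
  [ 0.2625   0.1175   0.4500]
(I − A)⁻¹ = adj(I−A) / det(I−A) ≈
  [   2.2245     0.8052     0.9562]
  [   0.2818     1.4595     0.4831]
  [   1.0569     0.4731     1.8118]
Δx = (I − A)⁻¹ Δd with Δd having +25 in the Sporting Goods component and 0 elsewhere.
So Δx_1 = L_13 · (+25), where L_13 = adj(I−A)_13 / det(I−A) = 0.2375 / 0.248375.
Δx_1 = 0.2375 × (+25) / 0.248375 = 5.9375 / 0.248375 ≈ 23.91.

Δx_1 = 23.91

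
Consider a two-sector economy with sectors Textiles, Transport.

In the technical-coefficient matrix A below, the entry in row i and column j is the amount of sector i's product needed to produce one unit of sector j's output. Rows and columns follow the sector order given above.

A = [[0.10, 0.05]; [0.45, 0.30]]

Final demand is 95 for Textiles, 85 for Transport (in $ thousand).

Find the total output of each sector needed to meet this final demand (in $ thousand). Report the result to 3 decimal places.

x_1 = 116.461, x_2 = 196.296

I − A =
  [   0.90    -0.05]
  [  -0.45     0.70]
det(I−A) = (0.90)(0.70) − (-0.05)(-0.45) = 0.6075
adj(I−A) = [[0.70, 0.05], [0.45, 0.90]]
(I − A)⁻¹ = adj(I−A) / det(I−A) ≈
  [   1.1523     0.0823]
  [   0.7407     1.4815]
x = (I − A)⁻¹ d = adj(I−A)·d / det(I−A), with det(I−A) = 0.6075:
  x_1 = (0.70·95 + 0.05·85) / 0.6075 = 70.75 / 0.6075 ≈ 116.461
  x_2 = (0.45·95 + 0.90·85) / 0.6075 = 119.25 / 0.6075 ≈ 196.296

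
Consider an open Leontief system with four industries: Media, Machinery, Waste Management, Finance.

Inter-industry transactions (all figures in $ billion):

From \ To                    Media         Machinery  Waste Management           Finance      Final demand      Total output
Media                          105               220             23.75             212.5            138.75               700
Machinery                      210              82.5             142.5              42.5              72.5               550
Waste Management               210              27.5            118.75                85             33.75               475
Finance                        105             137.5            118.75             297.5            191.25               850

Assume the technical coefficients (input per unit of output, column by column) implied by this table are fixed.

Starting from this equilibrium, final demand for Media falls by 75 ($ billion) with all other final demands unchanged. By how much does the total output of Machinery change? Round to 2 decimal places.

Δx_2 = -100.84

Technical coefficients a_ij = z_ij / X_j:
  a_11 = 105/700 = 0.15, a_21 = 210/700 = 0.30, a_31 = 210/700 = 0.30, a_41 = 105/700 = 0.15
  a_12 = 220/550 = 0.40, a_22 = 82.5/550 = 0.15, a_32 = 27.5/550 = 0.05, a_42 = 137.5/550 = 0.25
  a_13 = 23.75/475 = 0.05, a_23 = 142.5/475 = 0.30, a_33 = 118.75/475 = 0.25, a_43 = 118.75/475 = 0.25
  a_14 = 212.5/850 = 0.25, a_24 = 42.5/850 = 0.05, a_34 = 85/850 = 0.10, a_44 = 297.5/850 = 0.35
I − A =
  [   0.85    -0.40    -0.05    -0.25]
  [  -0.30     0.85    -0.30    -0.05]
  [  -0.30    -0.05     0.75    -0.10]
  [  -0.15    -0.25    -0.25     0.65]
Compute the cofactors C_ij = (−1)^(i+j)·(3×3 minor ij) of I−A; the adjugate is their transpose:
adj(I−A) = Cᵀ =
  [ 0.365875   0.237875   0.181875   0.187000]
  [ 0.211125   0.335750   0.194000   0.136875]
  [ 0.192375   0.149750   0.327375   0.135875]
  [ 0.239625   0.241625   0.242500   0.389625]
det(I−A) = Σ_j (I−A)_1j·C_1j = (0.85)(0.365875) + (-0.40)(0.211125) + (-0.05)(0.192375) + (-0.25)(0.239625) = 0.15701875
(I − A)⁻¹ = adj(I−A) / det(I−A) ≈
  [   2.3301     1.5149     1.1583     1.1909]
  [   1.3446     2.1383     1.2355     0.8717]
  [   1.2252     0.9537     2.0849     0.8653]
  [   1.5261     1.5388     1.5444     2.4814]
Δx = (I − A)⁻¹ Δd with Δd having -75 in the Media component and 0 elsewhere.
So Δx_2 = L_21 · (-75), where L_21 = adj(I−A)_21 / det(I−A) = 0.211125 / 0.15701875.
Δx_2 = 0.211125 × (-75) / 0.15701875 = -15.834375 / 0.15701875 ≈ -100.84.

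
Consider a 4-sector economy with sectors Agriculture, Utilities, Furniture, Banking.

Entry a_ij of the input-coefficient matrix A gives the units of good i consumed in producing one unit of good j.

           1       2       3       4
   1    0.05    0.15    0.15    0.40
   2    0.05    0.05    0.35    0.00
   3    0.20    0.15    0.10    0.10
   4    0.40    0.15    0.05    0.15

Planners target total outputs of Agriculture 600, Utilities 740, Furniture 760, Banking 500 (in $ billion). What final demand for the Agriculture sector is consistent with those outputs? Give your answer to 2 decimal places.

d_1 = 145.00

I − A =
  [   0.95    -0.15    -0.15    -0.40]
  [  -0.05     0.95    -0.35     0.00]
  [  -0.20    -0.15     0.90    -0.10]
  [  -0.40    -0.15    -0.05     0.85]
d = (I − A) x:
  d_1 = (+0.95)·600 + (-0.15)·740 + (-0.15)·760 + (-0.40)·500 = 145.00
  d_2 = (-0.05)·600 + (+0.95)·740 + (-0.35)·760 + (+0.00)·500 = 407.00
  d_3 = (-0.20)·600 + (-0.15)·740 + (+0.90)·760 + (-0.10)·500 = 403.00
  d_4 = (-0.40)·600 + (-0.15)·740 + (-0.05)·760 + (+0.85)·500 = 36.00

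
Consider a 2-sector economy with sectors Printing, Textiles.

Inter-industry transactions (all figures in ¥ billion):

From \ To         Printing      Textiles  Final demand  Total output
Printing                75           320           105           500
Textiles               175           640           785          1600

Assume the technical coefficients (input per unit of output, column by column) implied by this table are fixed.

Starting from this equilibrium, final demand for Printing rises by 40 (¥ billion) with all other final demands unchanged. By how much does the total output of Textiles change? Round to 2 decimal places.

Δx_2 = 31.82

Technical coefficients a_ij = z_ij / X_j:
  a_11 = 75/500 = 0.15, a_21 = 175/500 = 0.35
  a_12 = 320/1600 = 0.20, a_22 = 640/1600 = 0.40
I − A =
  [   0.85    -0.20]
  [  -0.35     0.60]
det(I−A) = (0.85)(0.60) − (-0.20)(-0.35) = 0.4400
adj(I−A) = [[0.60, 0.20], [0.35, 0.85]]
(I − A)⁻¹ = adj(I−A) / det(I−A) ≈
  [   1.3636     0.4545]
  [   0.7955     1.9318]
Δx = (I − A)⁻¹ Δd with Δd having +40 in the Printing component and 0 elsewhere.
So Δx_2 = L_21 · (+40), where L_21 = adj(I−A)_21 / det(I−A) = 0.35 / 0.4400.
Δx_2 = 0.35 × (+40) / 0.4400 = 14.00 / 0.4400 ≈ 31.82.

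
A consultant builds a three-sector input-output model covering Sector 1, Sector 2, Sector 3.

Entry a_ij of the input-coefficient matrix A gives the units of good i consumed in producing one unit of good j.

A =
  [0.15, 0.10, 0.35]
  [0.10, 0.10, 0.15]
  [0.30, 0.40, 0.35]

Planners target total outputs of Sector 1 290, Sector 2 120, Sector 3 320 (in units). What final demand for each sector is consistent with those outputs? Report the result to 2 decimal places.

d_1 = 122.50, d_2 = 31.00, d_3 = 73.00

I − A =
  [   0.85    -0.10    -0.35]
  [  -0.10     0.90    -0.15]
  [  -0.30    -0.40     0.65]
d = (I − A) x:
  d_1 = (+0.85)·290 + (-0.10)·120 + (-0.35)·320 = 122.50
  d_2 = (-0.10)·290 + (+0.90)·120 + (-0.15)·320 = 31.00
  d_3 = (-0.30)·290 + (-0.40)·120 + (+0.65)·320 = 73.00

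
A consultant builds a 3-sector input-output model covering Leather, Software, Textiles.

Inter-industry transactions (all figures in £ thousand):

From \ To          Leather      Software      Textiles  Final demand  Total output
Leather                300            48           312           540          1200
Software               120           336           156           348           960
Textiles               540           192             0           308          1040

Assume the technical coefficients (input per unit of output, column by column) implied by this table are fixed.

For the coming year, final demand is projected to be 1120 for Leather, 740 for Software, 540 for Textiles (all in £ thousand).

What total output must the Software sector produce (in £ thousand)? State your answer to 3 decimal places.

Technical coefficients a_ij = z_ij / X_j:
  a_LL = 300/1200 = 0.25, a_SL = 120/1200 = 0.10, a_TL = 540/1200 = 0.45
  a_LS = 48/960 = 0.05, a_SS = 336/960 = 0.35, a_TS = 192/960 = 0.20
  a_LT = 312/1040 = 0.30, a_ST = 156/1040 = 0.15, a_TT = 0/1040 = 0.00
I − A =
  [   0.75    -0.05    -0.30]
  [  -0.10     0.65    -0.15]
  [  -0.45    -0.20     1.00]
Cofactors of I−A, C_ij = (−1)^(i+j)·(minor ij) (rows/columns in the sector order above):
  C_11 = (0.65)(1.00) − (-0.15)(-0.20) = 0.6200
  C_12 = −[(-0.10)(1.00) − (-0.15)(-0.45)] = 0.1675
  C_13 = (-0.10)(-0.20) − (0.65)(-0.45) = 0.3125
  C_21 = −[(-0.05)(1.00) − (-0.30)(-0.20)] = 0.1100
  C_22 = (0.75)(1.00) − (-0.30)(-0.45) = 0.6150
  C_23 = −[(0.75)(-0.20) − (-0.05)(-0.45)] = 0.1725
  C_31 = (-0.05)(-0.15) − (-0.30)(0.65) = 0.2025
  C_32 = −[(0.75)(-0.15) − (-0.30)(-0.10)] = 0.1425
  C_33 = (0.75)(0.65) − (-0.05)(-0.10) = 0.4825
det(I−A) = Σ_j (I−A)_1j·C_1j = (0.75)(0.6200) + (-0.05)(0.1675) + (-0.30)(0.3125) = 0.362875
adj(I−A) = Cᵀ =
  [ 0.6200   0.1100   0.2025]
  [ 0.1675   0.6150   0.1425]
  [ 0.3125   0.1725   0.4825]
(I − A)⁻¹ = adj(I−A) / det(I−A) ≈
  [   1.7086     0.3031     0.5580]
  [   0.4616     1.6948     0.3927]
  [   0.8612     0.4754     1.3297]
x = (I − A)⁻¹ d = adj(I−A)·d / det(I−A), with det(I−A) = 0.362875:
  x_L = (0.6200·1120 + 0.1100·740 + 0.2025·540) / 0.362875 = 885.15 / 0.362875 ≈ 2439.270
  x_S = (0.1675·1120 + 0.6150·740 + 0.1425·540) / 0.362875 = 719.65 / 0.362875 ≈ 1983.190
  x_T = (0.3125·1120 + 0.1725·740 + 0.4825·540) / 0.362875 = 738.20 / 0.362875 ≈ 2034.309

x_S = 1983.190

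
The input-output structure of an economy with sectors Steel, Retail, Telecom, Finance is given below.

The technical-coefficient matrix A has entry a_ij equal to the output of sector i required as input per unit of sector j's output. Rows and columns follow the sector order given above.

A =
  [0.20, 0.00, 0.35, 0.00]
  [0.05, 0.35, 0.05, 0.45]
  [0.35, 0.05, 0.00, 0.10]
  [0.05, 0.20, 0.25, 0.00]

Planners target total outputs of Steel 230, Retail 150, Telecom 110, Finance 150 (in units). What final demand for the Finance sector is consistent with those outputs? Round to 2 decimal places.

d_F = 81.00

I − A =
  [   0.80     0.00    -0.35     0.00]
  [  -0.05     0.65    -0.05    -0.45]
  [  -0.35    -0.05     1.00    -0.10]
  [  -0.05    -0.20    -0.25     1.00]
d = (I − A) x:
  d_S = (+0.80)·230 + (+0.00)·150 + (-0.35)·110 + (+0.00)·150 = 145.50
  d_R = (-0.05)·230 + (+0.65)·150 + (-0.05)·110 + (-0.45)·150 = 13.00
  d_T = (-0.35)·230 + (-0.05)·150 + (+1.00)·110 + (-0.10)·150 = 7.00
  d_F = (-0.05)·230 + (-0.20)·150 + (-0.25)·110 + (+1.00)·150 = 81.00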